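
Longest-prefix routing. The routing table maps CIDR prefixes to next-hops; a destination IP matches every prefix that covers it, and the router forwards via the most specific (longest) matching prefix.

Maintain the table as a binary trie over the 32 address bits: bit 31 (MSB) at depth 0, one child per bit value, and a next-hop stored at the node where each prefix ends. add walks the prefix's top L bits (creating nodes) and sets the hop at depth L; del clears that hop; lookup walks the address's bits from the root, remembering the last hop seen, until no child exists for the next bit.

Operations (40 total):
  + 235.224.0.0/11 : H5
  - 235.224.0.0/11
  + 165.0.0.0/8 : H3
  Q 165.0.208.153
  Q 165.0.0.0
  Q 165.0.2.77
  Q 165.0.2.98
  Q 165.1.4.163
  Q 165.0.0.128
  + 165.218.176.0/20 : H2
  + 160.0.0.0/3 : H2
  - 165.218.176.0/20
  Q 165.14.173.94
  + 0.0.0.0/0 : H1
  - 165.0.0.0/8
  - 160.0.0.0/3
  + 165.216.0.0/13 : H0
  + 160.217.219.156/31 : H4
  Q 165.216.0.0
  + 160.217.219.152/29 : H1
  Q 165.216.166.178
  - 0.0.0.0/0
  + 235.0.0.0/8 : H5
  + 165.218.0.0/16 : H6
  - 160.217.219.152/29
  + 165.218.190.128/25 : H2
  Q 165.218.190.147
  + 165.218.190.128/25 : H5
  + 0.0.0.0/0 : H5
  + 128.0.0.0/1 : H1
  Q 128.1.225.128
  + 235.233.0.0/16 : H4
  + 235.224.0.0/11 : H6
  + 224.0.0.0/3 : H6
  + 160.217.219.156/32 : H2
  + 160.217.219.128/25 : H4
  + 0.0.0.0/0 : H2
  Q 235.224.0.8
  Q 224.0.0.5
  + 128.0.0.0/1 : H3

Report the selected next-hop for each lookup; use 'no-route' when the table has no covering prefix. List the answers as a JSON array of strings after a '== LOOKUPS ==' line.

Trace:
  add 235.224.0.0/11 -> H5 at depth 11
  del 235.224.0.0/11 (clear depth 11)
  add 165.0.0.0/8 -> H3 at depth 8
  ? 165.0.208.153  path d0:-→d1:-→d2:-→d3:-→d4:-→d5:-→d6:-→d7:-→d8:H3  best=H3
  ? 165.0.0.0  path d0:-→d1:-→d2:-→d3:-→d4:-→d5:-→d6:-→d7:-→d8:H3  best=H3
  ? 165.0.2.77  path d0:-→d1:-→d2:-→d3:-→d4:-→d5:-→d6:-→d7:-→d8:H3  best=H3
  ? 165.0.2.98  path d0:-→d1:-→d2:-→d3:-→d4:-→d5:-→d6:-→d7:-→d8:H3  best=H3
  ? 165.1.4.163  path d0:-→d1:-→d2:-→d3:-→d4:-→d5:-→d6:-→d7:-→d8:H3  best=H3
  ? 165.0.0.128  path d0:-→d1:-→d2:-→d3:-→d4:-→d5:-→d6:-→d7:-→d8:H3  best=H3
  add 165.218.176.0/20 -> H2 at depth 20
  add 160.0.0.0/3 -> H2 at depth 3
  del 165.218.176.0/20 (clear depth 20)
  ? 165.14.173.94  path d0:-→d1:-→d2:-→d3:H2→d4:-→d5:-→d6:-→d7:-→d8:H3  best=H3
  add 0.0.0.0/0 -> H1 at depth 0
  del 165.0.0.0/8 (clear depth 8)
  del 160.0.0.0/3 (clear depth 3)
  add 165.216.0.0/13 -> H0 at depth 13
  add 160.217.219.156/31 -> H4 at depth 31
  ? 165.216.0.0  path d0:H1→d1:-→d2:-→d3:-→d4:-→d5:-→d6:-→d7:-→d8:-→d9:-→d10:-→d11:-→d12:-→d13:H0→d14:-  best=H0
  add 160.217.219.152/29 -> H1 at depth 29
  ? 165.216.166.178  path d0:H1→d1:-→d2:-→d3:-→d4:-→d5:-→d6:-→d7:-→d8:-→d9:-→d10:-→d11:-→d12:-→d13:H0→d14:-  best=H0
  del 0.0.0.0/0 (clear depth 0)
  add 235.0.0.0/8 -> H5 at depth 8
  add 165.218.0.0/16 -> H6 at depth 16
  del 160.217.219.152/29 (clear depth 29)
  add 165.218.190.128/25 -> H2 at depth 25
  ? 165.218.190.147  path d0:-→d1:-→d2:-→d3:-→d4:-→d5:-→d6:-→d7:-→d8:-→d9:-→d10:-→d11:-→d12:-→d13:H0→d14:-→d15:-→d16:H6→d17:-→d18:-→d19:-→d20:-→d21:-→d22:-→d23:-→d24:-→d25:H2  best=H2
  add 165.218.190.128/25 -> H5 at depth 25
  add 0.0.0.0/0 -> H5 at depth 0
  add 128.0.0.0/1 -> H1 at depth 1
  ? 128.1.225.128  path d0:H5→d1:H1→d2:-  best=H1
  add 235.233.0.0/16 -> H4 at depth 16
  add 235.224.0.0/11 -> H6 at depth 11
  add 224.0.0.0/3 -> H6 at depth 3
  add 160.217.219.156/32 -> H2 at depth 32
  add 160.217.219.128/25 -> H4 at depth 25
  add 0.0.0.0/0 -> H2 at depth 0
  ? 235.224.0.8  path d0:H2→d1:H1→d2:-→d3:H6→d4:-→d5:-→d6:-→d7:-→d8:H5→d9:-→d10:-→d11:H6→d12:-  best=H6
  ? 224.0.0.5  path d0:H2→d1:H1→d2:-→d3:H6→d4:-  best=H6
  add 128.0.0.0/1 -> H3 at depth 1

== LOOKUPS ==
["H3","H3","H3","H3","H3","H3","H3","H0","H0","H2","H1","H6","H6"]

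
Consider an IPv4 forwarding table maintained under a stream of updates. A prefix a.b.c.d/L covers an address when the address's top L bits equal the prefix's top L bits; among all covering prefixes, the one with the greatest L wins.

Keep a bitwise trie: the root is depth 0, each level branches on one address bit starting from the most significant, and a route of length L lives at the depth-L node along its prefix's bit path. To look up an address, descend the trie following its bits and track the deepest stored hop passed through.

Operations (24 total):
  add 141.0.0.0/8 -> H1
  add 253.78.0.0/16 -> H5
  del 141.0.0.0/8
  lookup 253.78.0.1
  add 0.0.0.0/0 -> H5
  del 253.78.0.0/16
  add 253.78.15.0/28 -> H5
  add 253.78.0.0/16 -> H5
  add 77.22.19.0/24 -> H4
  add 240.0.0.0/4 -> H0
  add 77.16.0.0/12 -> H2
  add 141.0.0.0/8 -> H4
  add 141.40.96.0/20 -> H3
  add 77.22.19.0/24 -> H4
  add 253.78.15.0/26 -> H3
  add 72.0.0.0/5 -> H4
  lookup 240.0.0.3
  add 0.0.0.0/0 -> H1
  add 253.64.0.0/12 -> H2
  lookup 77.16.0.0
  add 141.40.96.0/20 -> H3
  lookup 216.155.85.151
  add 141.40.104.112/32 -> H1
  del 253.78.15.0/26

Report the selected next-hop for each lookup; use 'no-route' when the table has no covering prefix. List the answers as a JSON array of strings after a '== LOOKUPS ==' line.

Trace:
  add 141.0.0.0/8 -> H1 at depth 8
  add 253.78.0.0/16 -> H5 at depth 16
  - 141.0.0.0/8 clear@8
  Q 253.78.0.1: descend 1111110101001110 ; hops seen [H5] ; pick H5
  add 0.0.0.0/0 -> H5 at depth 0
  - 253.78.0.0/16 clear@16
  add 253.78.15.0/28 -> H5 at depth 28
  add 253.78.0.0/16 -> H5 at depth 16
  add 77.22.19.0/24 -> H4 at depth 24
  add 240.0.0.0/4 -> H0 at depth 4
  add 77.16.0.0/12 -> H2 at depth 12
  add 141.0.0.0/8 -> H4 at depth 8
  add 141.40.96.0/20 -> H3 at depth 20
  add 77.22.19.0/24 -> H4 at depth 24
  add 253.78.15.0/26 -> H3 at depth 26
  add 72.0.0.0/5 -> H4 at depth 5
  Q 240.0.0.3: descend 1111 ; hops seen [H5,H0] ; pick H0
  add 0.0.0.0/0 -> H1 at depth 0
  add 253.64.0.0/12 -> H2 at depth 12
  Q 77.16.0.0: descend 0100110100010 ; hops seen [H1,H4,H2] ; pick H2
  add 141.40.96.0/20 -> H3 at depth 20
  Q 216.155.85.151: descend 11 ; hops seen [H1] ; pick H1
  add 141.40.104.112/32 -> H1 at depth 32
  - 253.78.15.0/26 clear@26

== LOOKUPS ==
["H5","H0","H2","H1"]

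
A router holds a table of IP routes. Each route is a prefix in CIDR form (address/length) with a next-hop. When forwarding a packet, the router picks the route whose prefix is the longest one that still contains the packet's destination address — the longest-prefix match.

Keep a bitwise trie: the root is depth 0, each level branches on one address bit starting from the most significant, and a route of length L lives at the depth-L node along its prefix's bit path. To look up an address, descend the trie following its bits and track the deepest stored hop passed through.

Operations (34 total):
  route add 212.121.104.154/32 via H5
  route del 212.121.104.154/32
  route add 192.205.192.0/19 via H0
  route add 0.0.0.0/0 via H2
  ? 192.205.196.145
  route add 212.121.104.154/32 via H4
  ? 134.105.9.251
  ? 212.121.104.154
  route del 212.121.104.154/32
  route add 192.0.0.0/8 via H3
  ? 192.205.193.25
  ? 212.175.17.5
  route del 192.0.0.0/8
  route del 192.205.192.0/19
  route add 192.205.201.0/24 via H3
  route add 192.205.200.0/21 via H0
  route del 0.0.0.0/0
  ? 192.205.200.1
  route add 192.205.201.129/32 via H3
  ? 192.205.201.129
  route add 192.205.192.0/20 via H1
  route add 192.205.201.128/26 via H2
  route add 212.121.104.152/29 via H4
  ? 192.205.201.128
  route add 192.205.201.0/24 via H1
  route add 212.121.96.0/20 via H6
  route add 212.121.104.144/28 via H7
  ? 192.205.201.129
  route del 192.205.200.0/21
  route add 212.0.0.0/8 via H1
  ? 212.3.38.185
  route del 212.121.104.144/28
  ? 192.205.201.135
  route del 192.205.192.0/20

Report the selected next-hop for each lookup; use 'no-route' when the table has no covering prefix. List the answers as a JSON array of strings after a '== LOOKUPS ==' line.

Trace:
  + 212.121.104.154/32 (H5) depth=32
  del 212.121.104.154/32 (clear depth 32)
  + 192.205.192.0/19 (H0) depth=19
  + 0.0.0.0/0 (H2) depth=0
  Q 192.205.196.145: descend 1100000011001101110 ; hops seen [H2,H0] ; pick H0
  + 212.121.104.154/32 (H4) depth=32
  Q 134.105.9.251: descend 1 ; hops seen [H2] ; pick H2
  Q 212.121.104.154: descend 11010100011110010110100010011010 ; hops seen [H2,H4] ; pick H4
  del 212.121.104.154/32 (clear depth 32)
  + 192.0.0.0/8 (H3) depth=8
  Q 192.205.193.25: descend 1100000011001101110 ; hops seen [H2,H3,H0] ; pick H0
  Q 212.175.17.5: descend 11010100 ; hops seen [H2] ; pick H2
  del 192.0.0.0/8 (clear depth 8)
  del 192.205.192.0/19 (clear depth 19)
  + 192.205.201.0/24 (H3) depth=24
  + 192.205.200.0/21 (H0) depth=21
  del 0.0.0.0/0 (clear depth 0)
  Q 192.205.200.1: descend 11000000110011011100100 ; hops seen [H0] ; pick H0
  + 192.205.201.129/32 (H3) depth=32
  Q 192.205.201.129: descend 11000000110011011100100110000001 ; hops seen [H0,H3,H3] ; pick H3
  + 192.205.192.0/20 (H1) depth=20
  + 192.205.201.128/26 (H2) depth=26
  + 212.121.104.152/29 (H4) depth=29
  Q 192.205.201.128: descend 1100000011001101110010011000000 ; hops seen [H1,H0,H3,H2] ; pick H2
  + 192.205.201.0/24 (H1) depth=24
  + 212.121.96.0/20 (H6) depth=20
  + 212.121.104.144/28 (H7) depth=28
  Q 192.205.201.129: descend 11000000110011011100100110000001 ; hops seen [H1,H0,H1,H2,H3] ; pick H3
  del 192.205.200.0/21 (clear depth 21)
  + 212.0.0.0/8 (H1) depth=8
  Q 212.3.38.185: descend 110101000 ; hops seen [H1] ; pick H1
  del 212.121.104.144/28 (clear depth 28)
  Q 192.205.201.135: descend 11000000110011011100100110000 ; hops seen [H1,H1,H2] ; pick H2
  del 192.205.192.0/20 (clear depth 20)

== LOOKUPS ==
["H0","H2","H4","H0","H2","H0","H3","H2","H3","H1","H2"]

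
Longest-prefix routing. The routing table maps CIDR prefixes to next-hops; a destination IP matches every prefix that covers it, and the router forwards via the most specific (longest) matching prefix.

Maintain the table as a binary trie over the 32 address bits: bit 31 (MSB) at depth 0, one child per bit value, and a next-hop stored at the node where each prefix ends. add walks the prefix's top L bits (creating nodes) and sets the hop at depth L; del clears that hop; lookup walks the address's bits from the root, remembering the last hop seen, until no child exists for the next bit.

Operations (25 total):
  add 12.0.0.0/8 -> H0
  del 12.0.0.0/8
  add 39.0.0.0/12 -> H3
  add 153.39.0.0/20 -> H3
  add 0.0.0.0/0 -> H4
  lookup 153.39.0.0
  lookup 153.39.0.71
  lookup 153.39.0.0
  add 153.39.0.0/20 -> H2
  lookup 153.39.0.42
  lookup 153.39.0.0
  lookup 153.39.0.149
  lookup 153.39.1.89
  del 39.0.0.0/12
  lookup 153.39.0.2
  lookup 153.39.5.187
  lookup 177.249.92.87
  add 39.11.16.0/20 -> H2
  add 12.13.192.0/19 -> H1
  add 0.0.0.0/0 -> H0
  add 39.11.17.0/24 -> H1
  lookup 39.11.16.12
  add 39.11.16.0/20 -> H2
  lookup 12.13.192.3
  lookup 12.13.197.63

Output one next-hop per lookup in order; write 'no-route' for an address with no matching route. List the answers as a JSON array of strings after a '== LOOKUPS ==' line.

Trace:
  + 12.0.0.0/8 (H0) depth=8
  del 12.0.0.0/8 (clear depth 8)
  + 39.0.0.0/12 (H3) depth=12
  + 153.39.0.0/20 (H3) depth=20
  + 0.0.0.0/0 (H4) depth=0
  ? 153.39.0.0  path d0:H4→d1:-→d2:-→d3:-→d4:-→d5:-→d6:-→d7:-→d8:-→d9:-→d10:-→d11:-→d12:-→d13:-→d14:-→d15:-→d16:-→d17:-→d18:-→d19:-→d20:H3  best=H3
  ? 153.39.0.71  path d0:H4→d1:-→d2:-→d3:-→d4:-→d5:-→d6:-→d7:-→d8:-→d9:-→d10:-→d11:-→d12:-→d13:-→d14:-→d15:-→d16:-→d17:-→d18:-→d19:-→d20:H3  best=H3
  ? 153.39.0.0  path d0:H4→d1:-→d2:-→d3:-→d4:-→d5:-→d6:-→d7:-→d8:-→d9:-→d10:-→d11:-→d12:-→d13:-→d14:-→d15:-→d16:-→d17:-→d18:-→d19:-→d20:H3  best=H3
  + 153.39.0.0/20 (H2) depth=20
  ? 153.39.0.42  path d0:H4→d1:-→d2:-→d3:-→d4:-→d5:-→d6:-→d7:-→d8:-→d9:-→d10:-→d11:-→d12:-→d13:-→d14:-→d15:-→d16:-→d17:-→d18:-→d19:-→d20:H2  best=H2
  ? 153.39.0.0  path d0:H4→d1:-→d2:-→d3:-→d4:-→d5:-→d6:-→d7:-→d8:-→d9:-→d10:-→d11:-→d12:-→d13:-→d14:-→d15:-→d16:-→d17:-→d18:-→d19:-→d20:H2  best=H2
  ? 153.39.0.149  path d0:H4→d1:-→d2:-→d3:-→d4:-→d5:-→d6:-→d7:-→d8:-→d9:-→d10:-→d11:-→d12:-→d13:-→d14:-→d15:-→d16:-→d17:-→d18:-→d19:-→d20:H2  best=H2
  ? 153.39.1.89  path d0:H4→d1:-→d2:-→d3:-→d4:-→d5:-→d6:-→d7:-→d8:-→d9:-→d10:-→d11:-→d12:-→d13:-→d14:-→d15:-→d16:-→d17:-→d18:-→d19:-→d20:H2  best=H2
  del 39.0.0.0/12 (clear depth 12)
  ? 153.39.0.2  path d0:H4→d1:-→d2:-→d3:-→d4:-→d5:-→d6:-→d7:-→d8:-→d9:-→d10:-→d11:-→d12:-→d13:-→d14:-→d15:-→d16:-→d17:-→d18:-→d19:-→d20:H2  best=H2
  ? 153.39.5.187  path d0:H4→d1:-→d2:-→d3:-→d4:-→d5:-→d6:-→d7:-→d8:-→d9:-→d10:-→d11:-→d12:-→d13:-→d14:-→d15:-→d16:-→d17:-→d18:-→d19:-→d20:H2  best=H2
  ? 177.249.92.87  path d0:H4→d1:-→d2:-  best=H4
  + 39.11.16.0/20 (H2) depth=20
  + 12.13.192.0/19 (H1) depth=19
  + 0.0.0.0/0 (H0) depth=0
  + 39.11.17.0/24 (H1) depth=24
  ? 39.11.16.12  path d0:H0→d1:-→d2:-→d3:-→d4:-→d5:-→d6:-→d7:-→d8:-→d9:-→d10:-→d11:-→d12:-→d13:-→d14:-→d15:-→d16:-→d17:-→d18:-→d19:-→d20:H2→d21:-→d22:-→d23:-  best=H2
  + 39.11.16.0/20 (H2) depth=20
  ? 12.13.192.3  path d0:H0→d1:-→d2:-→d3:-→d4:-→d5:-→d6:-→d7:-→d8:-→d9:-→d10:-→d11:-→d12:-→d13:-→d14:-→d15:-→d16:-→d17:-→d18:-→d19:H1  best=H1
  ? 12.13.197.63  path d0:H0→d1:-→d2:-→d3:-→d4:-→d5:-→d6:-→d7:-→d8:-→d9:-→d10:-→d11:-→d12:-→d13:-→d14:-→d15:-→d16:-→d17:-→d18:-→d19:H1  best=H1

== LOOKUPS ==
["H3","H3","H3","H2","H2","H2","H2","H2","H2","H4","H2","H1","H1"]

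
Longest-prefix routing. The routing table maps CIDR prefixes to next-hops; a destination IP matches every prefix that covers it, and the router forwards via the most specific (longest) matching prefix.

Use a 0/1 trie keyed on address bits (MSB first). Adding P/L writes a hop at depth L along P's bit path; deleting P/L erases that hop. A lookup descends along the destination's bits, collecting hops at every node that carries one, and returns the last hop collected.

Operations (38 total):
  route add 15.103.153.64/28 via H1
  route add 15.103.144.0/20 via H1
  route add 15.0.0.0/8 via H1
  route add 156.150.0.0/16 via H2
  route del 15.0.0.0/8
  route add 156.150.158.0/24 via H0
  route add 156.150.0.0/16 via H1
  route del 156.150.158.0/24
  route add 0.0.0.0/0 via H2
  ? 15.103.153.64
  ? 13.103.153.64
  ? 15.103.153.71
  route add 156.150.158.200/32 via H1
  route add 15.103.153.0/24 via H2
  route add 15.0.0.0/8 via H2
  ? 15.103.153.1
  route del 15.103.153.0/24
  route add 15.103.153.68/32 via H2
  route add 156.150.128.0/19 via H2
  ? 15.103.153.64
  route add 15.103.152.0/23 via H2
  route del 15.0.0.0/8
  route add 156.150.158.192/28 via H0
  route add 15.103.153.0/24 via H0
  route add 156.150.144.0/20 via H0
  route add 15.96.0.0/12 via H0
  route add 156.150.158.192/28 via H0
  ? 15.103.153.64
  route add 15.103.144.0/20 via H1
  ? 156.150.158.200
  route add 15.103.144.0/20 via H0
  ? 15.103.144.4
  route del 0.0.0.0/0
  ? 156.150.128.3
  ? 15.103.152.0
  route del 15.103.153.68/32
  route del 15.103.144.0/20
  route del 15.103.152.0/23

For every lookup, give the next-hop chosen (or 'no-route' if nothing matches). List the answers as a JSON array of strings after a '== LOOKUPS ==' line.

Trace:
  add 15.103.153.64/28 -> H1 at depth 28
  add 15.103.144.0/20 -> H1 at depth 20
  add 15.0.0.0/8 -> H1 at depth 8
  add 156.150.0.0/16 -> H2 at depth 16
  del 15.0.0.0/8 (clear depth 8)
  add 156.150.158.0/24 -> H0 at depth 24
  add 156.150.0.0/16 -> H1 at depth 16
  del 156.150.158.0/24 (clear depth 24)
  add 0.0.0.0/0 -> H2 at depth 0
  lookup 15.103.153.64: bits 0000111101100111100110010100 walk d0:H2→d1:-→d2:-→d3:-→d4:-→d5:-→d6:-→d7:-→d8:-→d9:-→d10:-→d11:-→d12:-→d13:-→d14:-→d15:-→d16:-→d17:-→d18:-→d19:-→d20:H1→d21:-→d22:-→d23:-→d24:-→d25:-→d26:-→d27:-→d28:H1 -> H1
  lookup 13.103.153.64: bits 000011 walk d0:H2→d1:-→d2:-→d3:-→d4:-→d5:-→d6:- -> H2
  lookup 15.103.153.71: bits 0000111101100111100110010100 walk d0:H2→d1:-→d2:-→d3:-→d4:-→d5:-→d6:-→d7:-→d8:-→d9:-→d10:-→d11:-→d12:-→d13:-→d14:-→d15:-→d16:-→d17:-→d18:-→d19:-→d20:H1→d21:-→d22:-→d23:-→d24:-→d25:-→d26:-→d27:-→d28:H1 -> H1
  add 156.150.158.200/32 -> H1 at depth 32
  add 15.103.153.0/24 -> H2 at depth 24
  add 15.0.0.0/8 -> H2 at depth 8
  lookup 15.103.153.1: bits 0000111101100111100110010 walk d0:H2→d1:-→d2:-→d3:-→d4:-→d5:-→d6:-→d7:-→d8:H2→d9:-→d10:-→d11:-→d12:-→d13:-→d14:-→d15:-→d16:-→d17:-→d18:-→d19:-→d20:H1→d21:-→d22:-→d23:-→d24:H2→d25:- -> H2
  del 15.103.153.0/24 (clear depth 24)
  add 15.103.153.68/32 -> H2 at depth 32
  add 156.150.128.0/19 -> H2 at depth 19
  lookup 15.103.153.64: bits 00001111011001111001100101000 walk d0:H2→d1:-→d2:-→d3:-→d4:-→d5:-→d6:-→d7:-→d8:H2→d9:-→d10:-→d11:-→d12:-→d13:-→d14:-→d15:-→d16:-→d17:-→d18:-→d19:-→d20:H1→d21:-→d22:-→d23:-→d24:-→d25:-→d26:-→d27:-→d28:H1→d29:- -> H1
  add 15.103.152.0/23 -> H2 at depth 23
  del 15.0.0.0/8 (clear depth 8)
  add 156.150.158.192/28 -> H0 at depth 28
  add 15.103.153.0/24 -> H0 at depth 24
  add 156.150.144.0/20 -> H0 at depth 20
  add 15.96.0.0/12 -> H0 at depth 12
  add 156.150.158.192/28 -> H0 at depth 28
  lookup 15.103.153.64: bits 00001111011001111001100101000 walk d0:H2→d1:-→d2:-→d3:-→d4:-→d5:-→d6:-→d7:-→d8:-→d9:-→d10:-→d11:-→d12:H0→d13:-→d14:-→d15:-→d16:-→d17:-→d18:-→d19:-→d20:H1→d21:-→d22:-→d23:H2→d24:H0→d25:-→d26:-→d27:-→d28:H1→d29:- -> H1
  add 15.103.144.0/20 -> H1 at depth 20
  lookup 156.150.158.200: bits 10011100100101101001111011001000 walk d0:H2→d1:-→d2:-→d3:-→d4:-→d5:-→d6:-→d7:-→d8:-→d9:-→d10:-→d11:-→d12:-→d13:-→d14:-→d15:-→d16:H1→d17:-→d18:-→d19:H2→d20:H0→d21:-→d22:-→d23:-→d24:-→d25:-→d26:-→d27:-→d28:H0→d29:-→d30:-→d31:-→d32:H1 -> H1
  add 15.103.144.0/20 -> H0 at depth 20
  lookup 15.103.144.4: bits 00001111011001111001 walk d0:H2→d1:-→d2:-→d3:-→d4:-→d5:-→d6:-→d7:-→d8:-→d9:-→d10:-→d11:-→d12:H0→d13:-→d14:-→d15:-→d16:-→d17:-→d18:-→d19:-→d20:H0 -> H0
  del 0.0.0.0/0 (clear depth 0)
  lookup 156.150.128.3: bits 1001110010010110100 walk d0:-→d1:-→d2:-→d3:-→d4:-→d5:-→d6:-→d7:-→d8:-→d9:-→d10:-→d11:-→d12:-→d13:-→d14:-→d15:-→d16:H1→d17:-→d18:-→d19:H2 -> H2
  lookup 15.103.152.0: bits 00001111011001111001100 walk d0:-→d1:-→d2:-→d3:-→d4:-→d5:-→d6:-→d7:-→d8:-→d9:-→d10:-→d11:-→d12:H0→d13:-→d14:-→d15:-→d16:-→d17:-→d18:-→d19:-→d20:H0→d21:-→d22:-→d23:H2 -> H2
  del 15.103.153.68/32 (clear depth 32)
  del 15.103.144.0/20 (clear depth 20)
  del 15.103.152.0/23 (clear depth 23)

== LOOKUPS ==
["H1","H2","H1","H2","H1","H1","H1","H0","H2","H2"]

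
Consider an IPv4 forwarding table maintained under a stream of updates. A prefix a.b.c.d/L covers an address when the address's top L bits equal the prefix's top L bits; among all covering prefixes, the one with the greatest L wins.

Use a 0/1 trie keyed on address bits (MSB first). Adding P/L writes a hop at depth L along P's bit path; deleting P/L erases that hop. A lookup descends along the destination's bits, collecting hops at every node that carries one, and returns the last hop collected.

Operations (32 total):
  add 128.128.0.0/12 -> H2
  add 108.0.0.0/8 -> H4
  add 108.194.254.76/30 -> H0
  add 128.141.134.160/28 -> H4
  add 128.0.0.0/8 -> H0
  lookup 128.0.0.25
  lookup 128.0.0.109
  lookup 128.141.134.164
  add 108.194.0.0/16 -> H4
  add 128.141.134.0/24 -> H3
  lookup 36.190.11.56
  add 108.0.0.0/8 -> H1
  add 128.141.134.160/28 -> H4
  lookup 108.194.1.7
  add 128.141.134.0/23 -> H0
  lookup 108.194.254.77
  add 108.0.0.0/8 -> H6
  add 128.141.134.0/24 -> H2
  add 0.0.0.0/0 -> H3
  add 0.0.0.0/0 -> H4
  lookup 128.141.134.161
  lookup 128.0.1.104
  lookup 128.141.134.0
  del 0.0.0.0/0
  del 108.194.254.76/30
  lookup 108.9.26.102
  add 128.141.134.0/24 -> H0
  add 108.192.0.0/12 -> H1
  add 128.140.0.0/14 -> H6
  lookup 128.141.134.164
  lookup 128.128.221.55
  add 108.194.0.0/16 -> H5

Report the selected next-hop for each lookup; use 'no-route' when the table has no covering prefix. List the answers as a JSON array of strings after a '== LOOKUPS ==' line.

Trace:
  + 128.128.0.0/12 (H2) depth=12
  + 108.0.0.0/8 (H4) depth=8
  + 108.194.254.76/30 (H0) depth=30
  + 128.141.134.160/28 (H4) depth=28
  + 128.0.0.0/8 (H0) depth=8
  lookup 128.0.0.25: bits 10000000 walk d0:-→d1:-→d2:-→d3:-→d4:-→d5:-→d6:-→d7:-→d8:H0 -> H0
  lookup 128.0.0.109: bits 10000000 walk d0:-→d1:-→d2:-→d3:-→d4:-→d5:-→d6:-→d7:-→d8:H0 -> H0
  lookup 128.141.134.164: bits 1000000010001101100001101010 walk d0:-→d1:-→d2:-→d3:-→d4:-→d5:-→d6:-→d7:-→d8:H0→d9:-→d10:-→d11:-→d12:H2→d13:-→d14:-→d15:-→d16:-→d17:-→d18:-→d19:-→d20:-→d21:-→d22:-→d23:-→d24:-→d25:-→d26:-→d27:-→d28:H4 -> H4
  + 108.194.0.0/16 (H4) depth=16
  + 128.141.134.0/24 (H3) depth=24
  lookup 36.190.11.56: bits 0 walk d0:-→d1:- -> no-route
  + 108.0.0.0/8 (H1) depth=8
  + 128.141.134.160/28 (H4) depth=28
  lookup 108.194.1.7: bits 0110110011000010 walk d0:-→d1:-→d2:-→d3:-→d4:-→d5:-→d6:-→d7:-→d8:H1→d9:-→d10:-→d11:-→d12:-→d13:-→d14:-→d15:-→d16:H4 -> H4
  + 128.141.134.0/23 (H0) depth=23
  lookup 108.194.254.77: bits 011011001100001011111110010011 walk d0:-→d1:-→d2:-→d3:-→d4:-→d5:-→d6:-→d7:-→d8:H1→d9:-→d10:-→d11:-→d12:-→d13:-→d14:-→d15:-→d16:H4→d17:-→d18:-→d19:-→d20:-→d21:-→d22:-→d23:-→d24:-→d25:-→d26:-→d27:-→d28:-→d29:-→d30:H0 -> H0
  + 108.0.0.0/8 (H6) depth=8
  + 128.141.134.0/24 (H2) depth=24
  + 0.0.0.0/0 (H3) depth=0
  + 0.0.0.0/0 (H4) depth=0
  lookup 128.141.134.161: bits 1000000010001101100001101010 walk d0:H4→d1:-→d2:-→d3:-→d4:-→d5:-→d6:-→d7:-→d8:H0→d9:-→d10:-→d11:-→d12:H2→d13:-→d14:-→d15:-→d16:-→d17:-→d18:-→d19:-→d20:-→d21:-→d22:-→d23:H0→d24:H2→d25:-→d26:-→d27:-→d28:H4 -> H4
  lookup 128.0.1.104: bits 10000000 walk d0:H4→d1:-→d2:-→d3:-→d4:-→d5:-→d6:-→d7:-→d8:H0 -> H0
  lookup 128.141.134.0: bits 100000001000110110000110 walk d0:H4→d1:-→d2:-→d3:-→d4:-→d5:-→d6:-→d7:-→d8:H0→d9:-→d10:-→d11:-→d12:H2→d13:-→d14:-→d15:-→d16:-→d17:-→d18:-→d19:-→d20:-→d21:-→d22:-→d23:H0→d24:H2 -> H2
  - 0.0.0.0/0 clear@0
  - 108.194.254.76/30 clear@30
  lookup 108.9.26.102: bits 01101100 walk d0:-→d1:-→d2:-→d3:-→d4:-→d5:-→d6:-→d7:-→d8:H6 -> H6
  + 128.141.134.0/24 (H0) depth=24
  + 108.192.0.0/12 (H1) depth=12
  + 128.140.0.0/14 (H6) depth=14
  lookup 128.141.134.164: bits 1000000010001101100001101010 walk d0:-→d1:-→d2:-→d3:-→d4:-→d5:-→d6:-→d7:-→d8:H0→d9:-→d10:-→d11:-→d12:H2→d13:-→d14:H6→d15:-→d16:-→d17:-→d18:-→d19:-→d20:-→d21:-→d22:-→d23:H0→d24:H0→d25:-→d26:-→d27:-→d28:H4 -> H4
  lookup 128.128.221.55: bits 100000001000 walk d0:-→d1:-→d2:-→d3:-→d4:-→d5:-→d6:-→d7:-→d8:H0→d9:-→d10:-→d11:-→d12:H2 -> H2
  + 108.194.0.0/16 (H5) depth=16

== LOOKUPS ==
["H0","H0","H4","no-route","H4","H0","H4","H0","H2","H6","H4","H2"]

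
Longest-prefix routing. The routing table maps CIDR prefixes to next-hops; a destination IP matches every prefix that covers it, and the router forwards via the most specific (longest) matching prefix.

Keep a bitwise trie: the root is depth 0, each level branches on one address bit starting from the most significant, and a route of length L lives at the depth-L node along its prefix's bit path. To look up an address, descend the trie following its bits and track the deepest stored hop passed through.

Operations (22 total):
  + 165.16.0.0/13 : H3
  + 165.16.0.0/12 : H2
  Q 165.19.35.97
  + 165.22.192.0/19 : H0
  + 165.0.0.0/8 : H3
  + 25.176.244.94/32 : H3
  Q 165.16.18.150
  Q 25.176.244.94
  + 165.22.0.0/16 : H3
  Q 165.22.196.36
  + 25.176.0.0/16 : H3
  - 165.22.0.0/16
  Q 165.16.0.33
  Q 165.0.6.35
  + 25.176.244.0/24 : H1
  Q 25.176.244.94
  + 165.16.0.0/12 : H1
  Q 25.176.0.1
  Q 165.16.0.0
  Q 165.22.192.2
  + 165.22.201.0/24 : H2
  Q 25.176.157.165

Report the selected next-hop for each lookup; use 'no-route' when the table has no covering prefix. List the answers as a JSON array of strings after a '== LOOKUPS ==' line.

Process each operation:
  add 165.16.0.0/13 -> H3 at depth 13
  add 165.16.0.0/12 -> H2 at depth 12
  lookup 165.19.35.97: bits 1010010100010 walk d0:-→d1:-→d2:-→d3:-→d4:-→d5:-→d6:-→d7:-→d8:-→d9:-→d10:-→d11:-→d12:H2→d13:H3 -> H3
  add 165.22.192.0/19 -> H0 at depth 19
  add 165.0.0.0/8 -> H3 at depth 8
  add 25.176.244.94/32 -> H3 at depth 32
  lookup 165.16.18.150: bits 1010010100010 walk d0:-→d1:-→d2:-→d3:-→d4:-→d5:-→d6:-→d7:-→d8:H3→d9:-→d10:-→d11:-→d12:H2→d13:H3 -> H3
  lookup 25.176.244.94: bits 00011001101100001111010001011110 walk d0:-→d1:-→d2:-→d3:-→d4:-→d5:-→d6:-→d7:-→d8:-→d9:-→d10:-→d11:-→d12:-→d13:-→d14:-→d15:-→d16:-→d17:-→d18:-→d19:-→d20:-→d21:-→d22:-→d23:-→d24:-→d25:-→d26:-→d27:-→d28:-→d29:-→d30:-→d31:-→d32:H3 -> H3
  add 165.22.0.0/16 -> H3 at depth 16
  lookup 165.22.196.36: bits 1010010100010110110 walk d0:-→d1:-→d2:-→d3:-→d4:-→d5:-→d6:-→d7:-→d8:H3→d9:-→d10:-→d11:-→d12:H2→d13:H3→d14:-→d15:-→d16:H3→d17:-→d18:-→d19:H0 -> H0
  add 25.176.0.0/16 -> H3 at depth 16
  - 165.22.0.0/16 clear@16
  lookup 165.16.0.33: bits 1010010100010 walk d0:-→d1:-→d2:-→d3:-→d4:-→d5:-→d6:-→d7:-→d8:H3→d9:-→d10:-→d11:-→d12:H2→d13:H3 -> H3
  lookup 165.0.6.35: bits 10100101000 walk d0:-→d1:-→d2:-→d3:-→d4:-→d5:-→d6:-→d7:-→d8:H3→d9:-→d10:-→d11:- -> H3
  add 25.176.244.0/24 -> H1 at depth 24
  lookup 25.176.244.94: bits 00011001101100001111010001011110 walk d0:-→d1:-→d2:-→d3:-→d4:-→d5:-→d6:-→d7:-→d8:-→d9:-→d10:-→d11:-→d12:-→d13:-→d14:-→d15:-→d16:H3→d17:-→d18:-→d19:-→d20:-→d21:-→d22:-→d23:-→d24:H1→d25:-→d26:-→d27:-→d28:-→d29:-→d30:-→d31:-→d32:H3 -> H3
  add 165.16.0.0/12 -> H1 at depth 12
  lookup 25.176.0.1: bits 0001100110110000 walk d0:-→d1:-→d2:-→d3:-→d4:-→d5:-→d6:-→d7:-→d8:-→d9:-→d10:-→d11:-→d12:-→d13:-→d14:-→d15:-→d16:H3 -> H3
  lookup 165.16.0.0: bits 1010010100010 walk d0:-→d1:-→d2:-→d3:-→d4:-→d5:-→d6:-→d7:-→d8:H3→d9:-→d10:-→d11:-→d12:H1→d13:H3 -> H3
  lookup 165.22.192.2: bits 1010010100010110110 walk d0:-→d1:-→d2:-→d3:-→d4:-→d5:-→d6:-→d7:-→d8:H3→d9:-→d10:-→d11:-→d12:H1→d13:H3→d14:-→d15:-→d16:-→d17:-→d18:-→d19:H0 -> H0
  add 165.22.201.0/24 -> H2 at depth 24
  lookup 25.176.157.165: bits 00011001101100001 walk d0:-→d1:-→d2:-→d3:-→d4:-→d5:-→d6:-→d7:-→d8:-→d9:-→d10:-→d11:-→d12:-→d13:-→d14:-→d15:-→d16:H3→d17:- -> H3

== LOOKUPS ==
["H3","H3","H3","H0","H3","H3","H3","H3","H3","H0","H3"]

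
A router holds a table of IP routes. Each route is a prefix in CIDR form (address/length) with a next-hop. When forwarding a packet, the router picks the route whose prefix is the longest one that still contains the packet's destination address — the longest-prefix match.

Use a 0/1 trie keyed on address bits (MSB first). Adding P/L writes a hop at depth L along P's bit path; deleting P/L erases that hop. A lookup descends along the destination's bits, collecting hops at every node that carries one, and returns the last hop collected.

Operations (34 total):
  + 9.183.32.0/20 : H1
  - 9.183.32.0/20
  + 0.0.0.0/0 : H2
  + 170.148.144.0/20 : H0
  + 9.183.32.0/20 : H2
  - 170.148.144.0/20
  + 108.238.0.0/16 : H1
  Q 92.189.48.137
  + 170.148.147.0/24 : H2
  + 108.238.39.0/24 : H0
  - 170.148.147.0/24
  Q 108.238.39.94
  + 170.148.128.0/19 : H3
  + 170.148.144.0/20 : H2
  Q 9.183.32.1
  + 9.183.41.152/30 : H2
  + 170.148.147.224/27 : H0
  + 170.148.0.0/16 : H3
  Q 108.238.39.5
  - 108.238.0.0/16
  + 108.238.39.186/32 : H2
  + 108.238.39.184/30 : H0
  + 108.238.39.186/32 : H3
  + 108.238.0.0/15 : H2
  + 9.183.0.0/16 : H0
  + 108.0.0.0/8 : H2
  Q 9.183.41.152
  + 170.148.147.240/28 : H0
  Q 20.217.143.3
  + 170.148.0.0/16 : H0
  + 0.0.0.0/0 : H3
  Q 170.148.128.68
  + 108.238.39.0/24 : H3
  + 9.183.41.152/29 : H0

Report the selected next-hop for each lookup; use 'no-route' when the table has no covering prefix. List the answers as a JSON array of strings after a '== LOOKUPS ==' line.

Trace:
  + 9.183.32.0/20 (H1) depth=20
  - 9.183.32.0/20 clear@20
  + 0.0.0.0/0 (H2) depth=0
  + 170.148.144.0/20 (H0) depth=20
  + 9.183.32.0/20 (H2) depth=20
  - 170.148.144.0/20 clear@20
  + 108.238.0.0/16 (H1) depth=16
  lookup 92.189.48.137: bits 01 walk d0:H2→d1:-→d2:- -> H2
  + 170.148.147.0/24 (H2) depth=24
  + 108.238.39.0/24 (H0) depth=24
  - 170.148.147.0/24 clear@24
  lookup 108.238.39.94: bits 011011001110111000100111 walk d0:H2→d1:-→d2:-→d3:-→d4:-→d5:-→d6:-→d7:-→d8:-→d9:-→d10:-→d11:-→d12:-→d13:-→d14:-→d15:-→d16:H1→d17:-→d18:-→d19:-→d20:-→d21:-→d22:-→d23:-→d24:H0 -> H0
  + 170.148.128.0/19 (H3) depth=19
  + 170.148.144.0/20 (H2) depth=20
  lookup 9.183.32.1: bits 00001001101101110010 walk d0:H2→d1:-→d2:-→d3:-→d4:-→d5:-→d6:-→d7:-→d8:-→d9:-→d10:-→d11:-→d12:-→d13:-→d14:-→d15:-→d16:-→d17:-→d18:-→d19:-→d20:H2 -> H2
  + 9.183.41.152/30 (H2) depth=30
  + 170.148.147.224/27 (H0) depth=27
  + 170.148.0.0/16 (H3) depth=16
  lookup 108.238.39.5: bits 011011001110111000100111 walk d0:H2→d1:-→d2:-→d3:-→d4:-→d5:-→d6:-→d7:-→d8:-→d9:-→d10:-→d11:-→d12:-→d13:-→d14:-→d15:-→d16:H1→d17:-→d18:-→d19:-→d20:-→d21:-→d22:-→d23:-→d24:H0 -> H0
  - 108.238.0.0/16 clear@16
  + 108.238.39.186/32 (H2) depth=32
  + 108.238.39.184/30 (H0) depth=30
  + 108.238.39.186/32 (H3) depth=32
  + 108.238.0.0/15 (H2) depth=15
  + 9.183.0.0/16 (H0) depth=16
  + 108.0.0.0/8 (H2) depth=8
  lookup 9.183.41.152: bits 000010011011011100101001100110 walk d0:H2→d1:-→d2:-→d3:-→d4:-→d5:-→d6:-→d7:-→d8:-→d9:-→d10:-→d11:-→d12:-→d13:-→d14:-→d15:-→d16:H0→d17:-→d18:-→d19:-→d20:H2→d21:-→d22:-→d23:-→d24:-→d25:-→d26:-→d27:-→d28:-→d29:-→d30:H2 -> H2
  + 170.148.147.240/28 (H0) depth=28
  lookup 20.217.143.3: bits 000 walk d0:H2→d1:-→d2:-→d3:- -> H2
  + 170.148.0.0/16 (H0) depth=16
  + 0.0.0.0/0 (H3) depth=0
  lookup 170.148.128.68: bits 1010101010010100100 walk d0:H3→d1:-→d2:-→d3:-→d4:-→d5:-→d6:-→d7:-→d8:-→d9:-→d10:-→d11:-→d12:-→d13:-→d14:-→d15:-→d16:H0→d17:-→d18:-→d19:H3 -> H3
  + 108.238.39.0/24 (H3) depth=24
  + 9.183.41.152/29 (H0) depth=29

== LOOKUPS ==
["H2","H0","H2","H0","H2","H2","H3"]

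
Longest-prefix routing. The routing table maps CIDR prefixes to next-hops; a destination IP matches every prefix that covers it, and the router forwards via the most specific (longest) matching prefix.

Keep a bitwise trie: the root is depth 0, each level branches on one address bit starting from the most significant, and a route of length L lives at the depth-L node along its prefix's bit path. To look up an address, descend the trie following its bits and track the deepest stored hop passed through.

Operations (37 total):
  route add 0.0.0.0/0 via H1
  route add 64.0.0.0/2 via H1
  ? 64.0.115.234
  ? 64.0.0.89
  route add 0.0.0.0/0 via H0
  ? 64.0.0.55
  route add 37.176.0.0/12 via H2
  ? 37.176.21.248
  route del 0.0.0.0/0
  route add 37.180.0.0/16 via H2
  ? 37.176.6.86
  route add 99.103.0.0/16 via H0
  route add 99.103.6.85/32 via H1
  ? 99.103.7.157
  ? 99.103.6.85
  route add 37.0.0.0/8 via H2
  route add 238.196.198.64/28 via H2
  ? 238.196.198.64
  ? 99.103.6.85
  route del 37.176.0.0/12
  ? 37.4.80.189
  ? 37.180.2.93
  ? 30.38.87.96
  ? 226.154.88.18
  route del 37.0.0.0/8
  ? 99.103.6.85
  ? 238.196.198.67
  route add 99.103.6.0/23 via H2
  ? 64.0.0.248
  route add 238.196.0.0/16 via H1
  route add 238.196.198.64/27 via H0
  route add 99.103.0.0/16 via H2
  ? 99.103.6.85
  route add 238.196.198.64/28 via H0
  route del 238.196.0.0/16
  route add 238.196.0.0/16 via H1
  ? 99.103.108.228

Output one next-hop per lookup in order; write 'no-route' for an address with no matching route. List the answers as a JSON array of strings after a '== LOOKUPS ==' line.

Process each operation:
  add 0.0.0.0/0 -> H1 at depth 0
  add 64.0.0.0/2 -> H1 at depth 2
  Q 64.0.115.234: descend 01 ; hops seen [H1,H1] ; pick H1
  Q 64.0.0.89: descend 01 ; hops seen [H1,H1] ; pick H1
  add 0.0.0.0/0 -> H0 at depth 0
  Q 64.0.0.55: descend 01 ; hops seen [H0,H1] ; pick H1
  add 37.176.0.0/12 -> H2 at depth 12
  Q 37.176.21.248: descend 001001011011 ; hops seen [H0,H2] ; pick H2
  del 0.0.0.0/0 (clear depth 0)
  add 37.180.0.0/16 -> H2 at depth 16
  Q 37.176.6.86: descend 0010010110110 ; hops seen [H2] ; pick H2
  add 99.103.0.0/16 -> H0 at depth 16
  add 99.103.6.85/32 -> H1 at depth 32
  Q 99.103.7.157: descend 01100011011001110000011 ; hops seen [H1,H0] ; pick H0
  Q 99.103.6.85: descend 01100011011001110000011001010101 ; hops seen [H1,H0,H1] ; pick H1
  add 37.0.0.0/8 -> H2 at depth 8
  add 238.196.198.64/28 -> H2 at depth 28
  Q 238.196.198.64: descend 1110111011000100110001100100 ; hops seen [H2] ; pick H2
  Q 99.103.6.85: descend 01100011011001110000011001010101 ; hops seen [H1,H0,H1] ; pick H1
  del 37.176.0.0/12 (clear depth 12)
  Q 37.4.80.189: descend 00100101 ; hops seen [H2] ; pick H2
  Q 37.180.2.93: descend 0010010110110100 ; hops seen [H2,H2] ; pick H2
  Q 30.38.87.96: descend 00 ; hops seen [∅] ; pick no-route
  Q 226.154.88.18: descend 1110 ; hops seen [∅] ; pick no-route
  del 37.0.0.0/8 (clear depth 8)
  Q 99.103.6.85: descend 01100011011001110000011001010101 ; hops seen [H1,H0,H1] ; pick H1
  Q 238.196.198.67: descend 1110111011000100110001100100 ; hops seen [H2] ; pick H2
  add 99.103.6.0/23 -> H2 at depth 23
  Q 64.0.0.248: descend 01 ; hops seen [H1] ; pick H1
  add 238.196.0.0/16 -> H1 at depth 16
  add 238.196.198.64/27 -> H0 at depth 27
  add 99.103.0.0/16 -> H2 at depth 16
  Q 99.103.6.85: descend 01100011011001110000011001010101 ; hops seen [H1,H2,H2,H1] ; pick H1
  add 238.196.198.64/28 -> H0 at depth 28
  del 238.196.0.0/16 (clear depth 16)
  add 238.196.0.0/16 -> H1 at depth 16
  Q 99.103.108.228: descend 01100011011001110 ; hops seen [H1,H2] ; pick H2

== LOOKUPS ==
["H1","H1","H1","H2","H2","H0","H1","H2","H1","H2","H2","no-route","no-route","H1","H2","H1","H1","H2"]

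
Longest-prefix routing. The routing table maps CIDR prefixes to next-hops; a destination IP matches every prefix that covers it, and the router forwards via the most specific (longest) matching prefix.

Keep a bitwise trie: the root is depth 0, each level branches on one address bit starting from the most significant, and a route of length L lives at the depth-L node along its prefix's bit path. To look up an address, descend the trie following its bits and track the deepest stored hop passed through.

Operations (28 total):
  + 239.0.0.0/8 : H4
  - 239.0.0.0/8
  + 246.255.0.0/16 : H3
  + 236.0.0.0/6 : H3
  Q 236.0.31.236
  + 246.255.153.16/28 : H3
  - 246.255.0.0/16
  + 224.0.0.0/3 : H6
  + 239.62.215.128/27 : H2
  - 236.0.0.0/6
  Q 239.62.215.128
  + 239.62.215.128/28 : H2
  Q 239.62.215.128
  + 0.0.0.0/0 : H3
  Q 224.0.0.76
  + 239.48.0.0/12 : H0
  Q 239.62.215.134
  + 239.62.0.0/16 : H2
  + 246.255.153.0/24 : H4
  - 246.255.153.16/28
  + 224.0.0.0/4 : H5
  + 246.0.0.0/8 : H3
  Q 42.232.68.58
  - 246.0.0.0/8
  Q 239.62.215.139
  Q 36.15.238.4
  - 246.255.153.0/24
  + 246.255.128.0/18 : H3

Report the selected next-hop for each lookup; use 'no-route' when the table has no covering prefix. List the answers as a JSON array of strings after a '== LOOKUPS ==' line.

Trace:
  + 239.0.0.0/8 (H4) depth=8
  - 239.0.0.0/8 clear@8
  + 246.255.0.0/16 (H3) depth=16
  + 236.0.0.0/6 (H3) depth=6
  Q 236.0.31.236: descend 111011 ; hops seen [H3] ; pick H3
  + 246.255.153.16/28 (H3) depth=28
  - 246.255.0.0/16 clear@16
  + 224.0.0.0/3 (H6) depth=3
  + 239.62.215.128/27 (H2) depth=27
  - 236.0.0.0/6 clear@6
  Q 239.62.215.128: descend 111011110011111011010111100 ; hops seen [H6,H2] ; pick H2
  + 239.62.215.128/28 (H2) depth=28
  Q 239.62.215.128: descend 1110111100111110110101111000 ; hops seen [H6,H2,H2] ; pick H2
  + 0.0.0.0/0 (H3) depth=0
  Q 224.0.0.76: descend 1110 ; hops seen [H3,H6] ; pick H6
  + 239.48.0.0/12 (H0) depth=12
  Q 239.62.215.134: descend 1110111100111110110101111000 ; hops seen [H3,H6,H0,H2,H2] ; pick H2
  + 239.62.0.0/16 (H2) depth=16
  + 246.255.153.0/24 (H4) depth=24
  - 246.255.153.16/28 clear@28
  + 224.0.0.0/4 (H5) depth=4
  + 246.0.0.0/8 (H3) depth=8
  Q 42.232.68.58: descend ε ; hops seen [H3] ; pick H3
  - 246.0.0.0/8 clear@8
  Q 239.62.215.139: descend 1110111100111110110101111000 ; hops seen [H3,H6,H5,H0,H2,H2,H2] ; pick H2
  Q 36.15.238.4: descend ε ; hops seen [H3] ; pick H3
  - 246.255.153.0/24 clear@24
  + 246.255.128.0/18 (H3) depth=18

== LOOKUPS ==
["H3","H2","H2","H6","H2","H3","H2","H3"]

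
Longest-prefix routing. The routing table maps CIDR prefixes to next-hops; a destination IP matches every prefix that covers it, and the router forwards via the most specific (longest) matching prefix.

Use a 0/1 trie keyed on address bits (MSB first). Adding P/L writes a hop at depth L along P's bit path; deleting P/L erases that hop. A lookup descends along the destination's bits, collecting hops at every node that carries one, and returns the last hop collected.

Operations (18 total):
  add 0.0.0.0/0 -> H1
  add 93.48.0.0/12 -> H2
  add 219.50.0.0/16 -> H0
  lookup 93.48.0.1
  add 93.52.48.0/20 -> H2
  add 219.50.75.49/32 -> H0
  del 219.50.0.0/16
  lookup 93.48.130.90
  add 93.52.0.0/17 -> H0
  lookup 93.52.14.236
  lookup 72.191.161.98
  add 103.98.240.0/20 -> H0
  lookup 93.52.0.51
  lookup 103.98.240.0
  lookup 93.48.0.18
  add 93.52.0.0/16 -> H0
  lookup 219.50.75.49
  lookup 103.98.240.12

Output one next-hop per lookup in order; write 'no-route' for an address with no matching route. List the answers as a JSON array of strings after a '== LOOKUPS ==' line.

Trace:
  add 0.0.0.0/0 -> H1 at depth 0
  add 93.48.0.0/12 -> H2 at depth 12
  add 219.50.0.0/16 -> H0 at depth 16
  ? 93.48.0.1  path d0:H1→d1:-→d2:-→d3:-→d4:-→d5:-→d6:-→d7:-→d8:-→d9:-→d10:-→d11:-→d12:H2  best=H2
  add 93.52.48.0/20 -> H2 at depth 20
  add 219.50.75.49/32 -> H0 at depth 32
  - 219.50.0.0/16 clear@16
  ? 93.48.130.90  path d0:H1→d1:-→d2:-→d3:-→d4:-→d5:-→d6:-→d7:-→d8:-→d9:-→d10:-→d11:-→d12:H2→d13:-  best=H2
  add 93.52.0.0/17 -> H0 at depth 17
  ? 93.52.14.236  path d0:H1→d1:-→d2:-→d3:-→d4:-→d5:-→d6:-→d7:-→d8:-→d9:-→d10:-→d11:-→d12:H2→d13:-→d14:-→d15:-→d16:-→d17:H0→d18:-  best=H0
  ? 72.191.161.98  path d0:H1→d1:-→d2:-→d3:-  best=H1
  add 103.98.240.0/20 -> H0 at depth 20
  ? 93.52.0.51  path d0:H1→d1:-→d2:-→d3:-→d4:-→d5:-→d6:-→d7:-→d8:-→d9:-→d10:-→d11:-→d12:H2→d13:-→d14:-→d15:-→d16:-→d17:H0→d18:-  best=H0
  ? 103.98.240.0  path d0:H1→d1:-→d2:-→d3:-→d4:-→d5:-→d6:-→d7:-→d8:-→d9:-→d10:-→d11:-→d12:-→d13:-→d14:-→d15:-→d16:-→d17:-→d18:-→d19:-→d20:H0  best=H0
  ? 93.48.0.18  path d0:H1→d1:-→d2:-→d3:-→d4:-→d5:-→d6:-→d7:-→d8:-→d9:-→d10:-→d11:-→d12:H2→d13:-  best=H2
  add 93.52.0.0/16 -> H0 at depth 16
  ? 219.50.75.49  path d0:H1→d1:-→d2:-→d3:-→d4:-→d5:-→d6:-→d7:-→d8:-→d9:-→d10:-→d11:-→d12:-→d13:-→d14:-→d15:-→d16:-→d17:-→d18:-→d19:-→d20:-→d21:-→d22:-→d23:-→d24:-→d25:-→d26:-→d27:-→d28:-→d29:-→d30:-→d31:-→d32:H0  best=H0
  ? 103.98.240.12  path d0:H1→d1:-→d2:-→d3:-→d4:-→d5:-→d6:-→d7:-→d8:-→d9:-→d10:-→d11:-→d12:-→d13:-→d14:-→d15:-→d16:-→d17:-→d18:-→d19:-→d20:H0  best=H0

== LOOKUPS ==
["H2","H2","H0","H1","H0","H0","H2","H0","H0"]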